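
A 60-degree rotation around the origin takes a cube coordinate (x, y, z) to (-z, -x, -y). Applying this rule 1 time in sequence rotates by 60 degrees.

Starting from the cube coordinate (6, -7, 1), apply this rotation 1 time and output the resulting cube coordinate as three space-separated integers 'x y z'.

Start: (6, -7, 1)
Step 1: (6, -7, 1) -> (-(1), -(6), -(-7)) = (-1, -6, 7)

Answer: -1 -6 7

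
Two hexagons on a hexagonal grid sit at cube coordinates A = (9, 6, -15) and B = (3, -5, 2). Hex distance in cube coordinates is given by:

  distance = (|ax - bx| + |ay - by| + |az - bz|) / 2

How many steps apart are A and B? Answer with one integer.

|ax - bx| = |9 - 3| = 6
|ay - by| = |6 - (-5)| = 11
|az - bz| = |-15 - 2| = 17
distance = (6 + 11 + 17) / 2 = 34 / 2 = 17

Answer: 17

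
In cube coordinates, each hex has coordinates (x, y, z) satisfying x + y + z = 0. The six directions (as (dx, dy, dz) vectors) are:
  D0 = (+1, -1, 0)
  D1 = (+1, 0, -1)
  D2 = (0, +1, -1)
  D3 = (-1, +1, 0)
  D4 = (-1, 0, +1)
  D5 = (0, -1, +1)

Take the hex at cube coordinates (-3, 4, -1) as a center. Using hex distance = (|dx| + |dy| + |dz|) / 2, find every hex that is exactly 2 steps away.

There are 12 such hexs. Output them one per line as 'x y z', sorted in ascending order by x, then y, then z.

Walk ring at distance 2 from (-3, 4, -1):
Start at center + D4*2 = (-5, 4, 1)
  hex 0: (-5, 4, 1)
  hex 1: (-4, 3, 1)
  hex 2: (-3, 2, 1)
  hex 3: (-2, 2, 0)
  hex 4: (-1, 2, -1)
  hex 5: (-1, 3, -2)
  hex 6: (-1, 4, -3)
  hex 7: (-2, 5, -3)
  hex 8: (-3, 6, -3)
  hex 9: (-4, 6, -2)
  hex 10: (-5, 6, -1)
  hex 11: (-5, 5, 0)
Sorted: 12 hexes.

Answer: -5 4 1
-5 5 0
-5 6 -1
-4 3 1
-4 6 -2
-3 2 1
-3 6 -3
-2 2 0
-2 5 -3
-1 2 -1
-1 3 -2
-1 4 -3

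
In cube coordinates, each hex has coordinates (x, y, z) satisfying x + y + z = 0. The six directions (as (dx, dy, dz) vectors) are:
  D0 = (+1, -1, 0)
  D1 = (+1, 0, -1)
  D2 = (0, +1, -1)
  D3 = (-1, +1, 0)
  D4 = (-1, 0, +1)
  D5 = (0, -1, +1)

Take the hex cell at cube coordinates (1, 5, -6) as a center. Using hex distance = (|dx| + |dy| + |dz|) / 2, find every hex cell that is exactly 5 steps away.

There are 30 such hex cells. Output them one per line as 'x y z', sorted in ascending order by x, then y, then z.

Answer: -4 5 -1
-4 6 -2
-4 7 -3
-4 8 -4
-4 9 -5
-4 10 -6
-3 4 -1
-3 10 -7
-2 3 -1
-2 10 -8
-1 2 -1
-1 10 -9
0 1 -1
0 10 -10
1 0 -1
1 10 -11
2 0 -2
2 9 -11
3 0 -3
3 8 -11
4 0 -4
4 7 -11
5 0 -5
5 6 -11
6 0 -6
6 1 -7
6 2 -8
6 3 -9
6 4 -10
6 5 -11

Derivation:
Walk ring at distance 5 from (1, 5, -6):
Start at center + D4*5 = (-4, 5, -1)
  hex 0: (-4, 5, -1)
  hex 1: (-3, 4, -1)
  hex 2: (-2, 3, -1)
  hex 3: (-1, 2, -1)
  hex 4: (0, 1, -1)
  hex 5: (1, 0, -1)
  hex 6: (2, 0, -2)
  hex 7: (3, 0, -3)
  hex 8: (4, 0, -4)
  hex 9: (5, 0, -5)
  hex 10: (6, 0, -6)
  hex 11: (6, 1, -7)
  hex 12: (6, 2, -8)
  hex 13: (6, 3, -9)
  hex 14: (6, 4, -10)
  hex 15: (6, 5, -11)
  hex 16: (5, 6, -11)
  hex 17: (4, 7, -11)
  hex 18: (3, 8, -11)
  hex 19: (2, 9, -11)
  hex 20: (1, 10, -11)
  hex 21: (0, 10, -10)
  hex 22: (-1, 10, -9)
  hex 23: (-2, 10, -8)
  hex 24: (-3, 10, -7)
  hex 25: (-4, 10, -6)
  hex 26: (-4, 9, -5)
  hex 27: (-4, 8, -4)
  hex 28: (-4, 7, -3)
  hex 29: (-4, 6, -2)
Sorted: 30 hexes.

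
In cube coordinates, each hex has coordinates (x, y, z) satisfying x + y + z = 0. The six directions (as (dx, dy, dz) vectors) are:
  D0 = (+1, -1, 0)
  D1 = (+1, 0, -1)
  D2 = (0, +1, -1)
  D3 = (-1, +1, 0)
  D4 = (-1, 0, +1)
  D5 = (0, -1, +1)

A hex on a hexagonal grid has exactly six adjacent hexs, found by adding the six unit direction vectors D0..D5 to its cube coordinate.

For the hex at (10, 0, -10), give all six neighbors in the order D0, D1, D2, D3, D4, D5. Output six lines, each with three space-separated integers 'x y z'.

Answer: 11 -1 -10
11 0 -11
10 1 -11
9 1 -10
9 0 -9
10 -1 -9

Derivation:
Center: (10, 0, -10). Add each direction:
  D0: (10, 0, -10) + (1, -1, 0) = (11, -1, -10)
  D1: (10, 0, -10) + (1, 0, -1) = (11, 0, -11)
  D2: (10, 0, -10) + (0, 1, -1) = (10, 1, -11)
  D3: (10, 0, -10) + (-1, 1, 0) = (9, 1, -10)
  D4: (10, 0, -10) + (-1, 0, 1) = (9, 0, -9)
  D5: (10, 0, -10) + (0, -1, 1) = (10, -1, -9)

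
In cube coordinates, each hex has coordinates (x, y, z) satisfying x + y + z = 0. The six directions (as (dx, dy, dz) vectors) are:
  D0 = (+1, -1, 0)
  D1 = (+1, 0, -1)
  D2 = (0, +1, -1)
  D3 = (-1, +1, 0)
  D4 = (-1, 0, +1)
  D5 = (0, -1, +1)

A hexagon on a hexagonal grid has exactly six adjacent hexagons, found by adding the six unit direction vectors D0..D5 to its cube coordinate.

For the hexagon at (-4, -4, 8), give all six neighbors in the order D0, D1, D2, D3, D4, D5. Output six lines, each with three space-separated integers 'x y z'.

Answer: -3 -5 8
-3 -4 7
-4 -3 7
-5 -3 8
-5 -4 9
-4 -5 9

Derivation:
Center: (-4, -4, 8). Add each direction:
  D0: (-4, -4, 8) + (1, -1, 0) = (-3, -5, 8)
  D1: (-4, -4, 8) + (1, 0, -1) = (-3, -4, 7)
  D2: (-4, -4, 8) + (0, 1, -1) = (-4, -3, 7)
  D3: (-4, -4, 8) + (-1, 1, 0) = (-5, -3, 8)
  D4: (-4, -4, 8) + (-1, 0, 1) = (-5, -4, 9)
  D5: (-4, -4, 8) + (0, -1, 1) = (-4, -5, 9)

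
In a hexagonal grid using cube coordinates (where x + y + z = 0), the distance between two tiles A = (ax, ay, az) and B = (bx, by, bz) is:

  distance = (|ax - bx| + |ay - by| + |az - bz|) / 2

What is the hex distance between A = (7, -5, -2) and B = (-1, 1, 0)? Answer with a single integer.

Answer: 8

Derivation:
|ax - bx| = |7 - (-1)| = 8
|ay - by| = |-5 - 1| = 6
|az - bz| = |-2 - 0| = 2
distance = (8 + 6 + 2) / 2 = 16 / 2 = 8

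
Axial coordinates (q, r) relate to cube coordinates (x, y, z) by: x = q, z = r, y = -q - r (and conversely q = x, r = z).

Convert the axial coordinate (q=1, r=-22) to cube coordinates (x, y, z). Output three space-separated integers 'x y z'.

x = q = 1
z = r = -22
y = -x - z = -(1) - (-22) = 21

Answer: 1 21 -22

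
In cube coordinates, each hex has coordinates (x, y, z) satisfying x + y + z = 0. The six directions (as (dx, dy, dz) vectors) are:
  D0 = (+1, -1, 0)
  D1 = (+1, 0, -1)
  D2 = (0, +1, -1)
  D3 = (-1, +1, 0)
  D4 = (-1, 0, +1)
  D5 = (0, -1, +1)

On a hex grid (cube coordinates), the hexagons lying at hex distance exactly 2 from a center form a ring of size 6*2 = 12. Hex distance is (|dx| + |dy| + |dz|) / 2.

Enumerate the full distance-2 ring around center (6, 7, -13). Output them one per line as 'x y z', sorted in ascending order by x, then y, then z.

Walk ring at distance 2 from (6, 7, -13):
Start at center + D4*2 = (4, 7, -11)
  hex 0: (4, 7, -11)
  hex 1: (5, 6, -11)
  hex 2: (6, 5, -11)
  hex 3: (7, 5, -12)
  hex 4: (8, 5, -13)
  hex 5: (8, 6, -14)
  hex 6: (8, 7, -15)
  hex 7: (7, 8, -15)
  hex 8: (6, 9, -15)
  hex 9: (5, 9, -14)
  hex 10: (4, 9, -13)
  hex 11: (4, 8, -12)
Sorted: 12 hexes.

Answer: 4 7 -11
4 8 -12
4 9 -13
5 6 -11
5 9 -14
6 5 -11
6 9 -15
7 5 -12
7 8 -15
8 5 -13
8 6 -14
8 7 -15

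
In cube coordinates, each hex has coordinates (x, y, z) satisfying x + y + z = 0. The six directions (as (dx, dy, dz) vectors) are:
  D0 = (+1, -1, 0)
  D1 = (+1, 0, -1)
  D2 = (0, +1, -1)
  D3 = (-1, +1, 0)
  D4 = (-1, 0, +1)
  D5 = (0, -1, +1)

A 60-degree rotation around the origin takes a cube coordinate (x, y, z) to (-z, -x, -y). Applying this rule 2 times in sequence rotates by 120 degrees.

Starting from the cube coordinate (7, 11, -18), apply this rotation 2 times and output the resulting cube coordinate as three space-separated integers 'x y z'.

Answer: 11 -18 7

Derivation:
Start: (7, 11, -18)
Step 1: (7, 11, -18) -> (-(-18), -(7), -(11)) = (18, -7, -11)
Step 2: (18, -7, -11) -> (-(-11), -(18), -(-7)) = (11, -18, 7)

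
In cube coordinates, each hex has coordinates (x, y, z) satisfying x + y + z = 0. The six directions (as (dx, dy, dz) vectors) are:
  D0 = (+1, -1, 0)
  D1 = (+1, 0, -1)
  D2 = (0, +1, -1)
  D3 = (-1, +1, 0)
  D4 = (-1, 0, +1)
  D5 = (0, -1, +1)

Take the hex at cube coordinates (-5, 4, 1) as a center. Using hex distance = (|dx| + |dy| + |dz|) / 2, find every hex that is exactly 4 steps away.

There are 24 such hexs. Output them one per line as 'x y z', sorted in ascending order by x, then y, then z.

Answer: -9 4 5
-9 5 4
-9 6 3
-9 7 2
-9 8 1
-8 3 5
-8 8 0
-7 2 5
-7 8 -1
-6 1 5
-6 8 -2
-5 0 5
-5 8 -3
-4 0 4
-4 7 -3
-3 0 3
-3 6 -3
-2 0 2
-2 5 -3
-1 0 1
-1 1 0
-1 2 -1
-1 3 -2
-1 4 -3

Derivation:
Walk ring at distance 4 from (-5, 4, 1):
Start at center + D4*4 = (-9, 4, 5)
  hex 0: (-9, 4, 5)
  hex 1: (-8, 3, 5)
  hex 2: (-7, 2, 5)
  hex 3: (-6, 1, 5)
  hex 4: (-5, 0, 5)
  hex 5: (-4, 0, 4)
  hex 6: (-3, 0, 3)
  hex 7: (-2, 0, 2)
  hex 8: (-1, 0, 1)
  hex 9: (-1, 1, 0)
  hex 10: (-1, 2, -1)
  hex 11: (-1, 3, -2)
  hex 12: (-1, 4, -3)
  hex 13: (-2, 5, -3)
  hex 14: (-3, 6, -3)
  hex 15: (-4, 7, -3)
  hex 16: (-5, 8, -3)
  hex 17: (-6, 8, -2)
  hex 18: (-7, 8, -1)
  hex 19: (-8, 8, 0)
  hex 20: (-9, 8, 1)
  hex 21: (-9, 7, 2)
  hex 22: (-9, 6, 3)
  hex 23: (-9, 5, 4)
Sorted: 24 hexes.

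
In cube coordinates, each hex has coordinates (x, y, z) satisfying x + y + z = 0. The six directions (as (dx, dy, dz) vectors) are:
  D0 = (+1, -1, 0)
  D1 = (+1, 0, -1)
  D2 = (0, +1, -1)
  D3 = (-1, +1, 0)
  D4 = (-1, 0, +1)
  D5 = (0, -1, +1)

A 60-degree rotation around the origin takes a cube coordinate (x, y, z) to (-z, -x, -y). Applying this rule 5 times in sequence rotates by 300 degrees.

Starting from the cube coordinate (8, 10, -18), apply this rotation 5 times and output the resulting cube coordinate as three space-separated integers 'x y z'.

Start: (8, 10, -18)
Step 1: (8, 10, -18) -> (-(-18), -(8), -(10)) = (18, -8, -10)
Step 2: (18, -8, -10) -> (-(-10), -(18), -(-8)) = (10, -18, 8)
Step 3: (10, -18, 8) -> (-(8), -(10), -(-18)) = (-8, -10, 18)
Step 4: (-8, -10, 18) -> (-(18), -(-8), -(-10)) = (-18, 8, 10)
Step 5: (-18, 8, 10) -> (-(10), -(-18), -(8)) = (-10, 18, -8)

Answer: -10 18 -8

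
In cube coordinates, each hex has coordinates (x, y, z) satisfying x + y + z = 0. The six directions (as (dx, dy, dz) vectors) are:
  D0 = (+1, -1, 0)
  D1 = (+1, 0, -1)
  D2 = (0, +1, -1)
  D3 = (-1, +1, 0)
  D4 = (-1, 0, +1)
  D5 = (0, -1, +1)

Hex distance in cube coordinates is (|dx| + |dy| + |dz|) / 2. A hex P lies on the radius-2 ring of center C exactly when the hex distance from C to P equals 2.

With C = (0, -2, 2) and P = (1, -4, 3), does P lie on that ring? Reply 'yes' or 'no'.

|px - cx| = |1 - 0| = 1
|py - cy| = |-4 - (-2)| = 2
|pz - cz| = |3 - 2| = 1
distance = (1+2+1)/2 = 4/2 = 2
radius = 2; distance == radius -> yes

Answer: yes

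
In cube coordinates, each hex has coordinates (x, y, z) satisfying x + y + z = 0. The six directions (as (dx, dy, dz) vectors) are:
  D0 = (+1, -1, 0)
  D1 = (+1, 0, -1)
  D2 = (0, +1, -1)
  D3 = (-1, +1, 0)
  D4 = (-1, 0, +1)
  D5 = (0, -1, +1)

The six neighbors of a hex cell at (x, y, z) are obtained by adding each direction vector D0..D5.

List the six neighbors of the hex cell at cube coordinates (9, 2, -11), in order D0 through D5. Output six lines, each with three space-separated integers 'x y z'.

Answer: 10 1 -11
10 2 -12
9 3 -12
8 3 -11
8 2 -10
9 1 -10

Derivation:
Center: (9, 2, -11). Add each direction:
  D0: (9, 2, -11) + (1, -1, 0) = (10, 1, -11)
  D1: (9, 2, -11) + (1, 0, -1) = (10, 2, -12)
  D2: (9, 2, -11) + (0, 1, -1) = (9, 3, -12)
  D3: (9, 2, -11) + (-1, 1, 0) = (8, 3, -11)
  D4: (9, 2, -11) + (-1, 0, 1) = (8, 2, -10)
  D5: (9, 2, -11) + (0, -1, 1) = (9, 1, -10)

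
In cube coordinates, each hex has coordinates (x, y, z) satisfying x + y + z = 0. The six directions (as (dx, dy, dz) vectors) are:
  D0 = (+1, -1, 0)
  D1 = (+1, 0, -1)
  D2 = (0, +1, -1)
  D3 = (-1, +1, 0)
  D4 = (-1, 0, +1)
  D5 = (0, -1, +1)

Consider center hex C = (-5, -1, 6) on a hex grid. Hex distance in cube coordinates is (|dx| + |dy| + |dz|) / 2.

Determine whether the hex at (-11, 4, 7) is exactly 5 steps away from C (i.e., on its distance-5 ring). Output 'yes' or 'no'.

Answer: no

Derivation:
|px - cx| = |-11 - (-5)| = 6
|py - cy| = |4 - (-1)| = 5
|pz - cz| = |7 - 6| = 1
distance = (6+5+1)/2 = 12/2 = 6
radius = 5; distance != radius -> no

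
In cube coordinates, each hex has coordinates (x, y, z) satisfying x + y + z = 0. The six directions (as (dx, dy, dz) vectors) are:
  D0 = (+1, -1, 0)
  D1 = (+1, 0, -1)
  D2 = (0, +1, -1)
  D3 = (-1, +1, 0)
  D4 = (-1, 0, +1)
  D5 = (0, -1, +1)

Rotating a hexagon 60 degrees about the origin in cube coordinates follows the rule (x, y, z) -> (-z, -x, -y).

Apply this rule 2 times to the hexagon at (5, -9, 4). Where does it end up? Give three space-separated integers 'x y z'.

Answer: -9 4 5

Derivation:
Start: (5, -9, 4)
Step 1: (5, -9, 4) -> (-(4), -(5), -(-9)) = (-4, -5, 9)
Step 2: (-4, -5, 9) -> (-(9), -(-4), -(-5)) = (-9, 4, 5)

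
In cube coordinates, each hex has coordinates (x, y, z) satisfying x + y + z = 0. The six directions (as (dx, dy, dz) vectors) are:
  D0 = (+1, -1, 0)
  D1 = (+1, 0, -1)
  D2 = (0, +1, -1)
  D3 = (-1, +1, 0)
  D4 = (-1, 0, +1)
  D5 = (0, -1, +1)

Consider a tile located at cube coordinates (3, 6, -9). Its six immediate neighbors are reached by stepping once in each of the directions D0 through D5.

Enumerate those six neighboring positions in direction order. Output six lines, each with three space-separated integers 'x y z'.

Center: (3, 6, -9). Add each direction:
  D0: (3, 6, -9) + (1, -1, 0) = (4, 5, -9)
  D1: (3, 6, -9) + (1, 0, -1) = (4, 6, -10)
  D2: (3, 6, -9) + (0, 1, -1) = (3, 7, -10)
  D3: (3, 6, -9) + (-1, 1, 0) = (2, 7, -9)
  D4: (3, 6, -9) + (-1, 0, 1) = (2, 6, -8)
  D5: (3, 6, -9) + (0, -1, 1) = (3, 5, -8)

Answer: 4 5 -9
4 6 -10
3 7 -10
2 7 -9
2 6 -8
3 5 -8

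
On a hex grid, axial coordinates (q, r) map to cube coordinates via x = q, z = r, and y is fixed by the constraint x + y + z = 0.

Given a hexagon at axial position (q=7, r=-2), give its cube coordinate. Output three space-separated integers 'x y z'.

x = q = 7
z = r = -2
y = -x - z = -(7) - (-2) = -5

Answer: 7 -5 -2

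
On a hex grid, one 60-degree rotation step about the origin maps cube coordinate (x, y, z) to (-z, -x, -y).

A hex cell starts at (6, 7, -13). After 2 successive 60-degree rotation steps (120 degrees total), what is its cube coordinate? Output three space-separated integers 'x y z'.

Start: (6, 7, -13)
Step 1: (6, 7, -13) -> (-(-13), -(6), -(7)) = (13, -6, -7)
Step 2: (13, -6, -7) -> (-(-7), -(13), -(-6)) = (7, -13, 6)

Answer: 7 -13 6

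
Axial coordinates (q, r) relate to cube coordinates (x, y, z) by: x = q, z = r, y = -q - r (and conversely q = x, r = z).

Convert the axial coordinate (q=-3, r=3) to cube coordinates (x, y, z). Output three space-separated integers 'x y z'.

x = q = -3
z = r = 3
y = -x - z = -(-3) - (3) = 0

Answer: -3 0 3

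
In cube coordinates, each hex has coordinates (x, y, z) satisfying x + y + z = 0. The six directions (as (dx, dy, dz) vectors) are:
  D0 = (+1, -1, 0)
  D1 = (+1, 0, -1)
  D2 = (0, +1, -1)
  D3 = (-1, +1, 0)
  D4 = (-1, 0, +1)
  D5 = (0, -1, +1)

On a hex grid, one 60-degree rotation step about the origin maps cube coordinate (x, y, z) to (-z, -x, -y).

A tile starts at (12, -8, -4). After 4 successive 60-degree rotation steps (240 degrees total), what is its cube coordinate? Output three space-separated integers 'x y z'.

Answer: -4 12 -8

Derivation:
Start: (12, -8, -4)
Step 1: (12, -8, -4) -> (-(-4), -(12), -(-8)) = (4, -12, 8)
Step 2: (4, -12, 8) -> (-(8), -(4), -(-12)) = (-8, -4, 12)
Step 3: (-8, -4, 12) -> (-(12), -(-8), -(-4)) = (-12, 8, 4)
Step 4: (-12, 8, 4) -> (-(4), -(-12), -(8)) = (-4, 12, -8)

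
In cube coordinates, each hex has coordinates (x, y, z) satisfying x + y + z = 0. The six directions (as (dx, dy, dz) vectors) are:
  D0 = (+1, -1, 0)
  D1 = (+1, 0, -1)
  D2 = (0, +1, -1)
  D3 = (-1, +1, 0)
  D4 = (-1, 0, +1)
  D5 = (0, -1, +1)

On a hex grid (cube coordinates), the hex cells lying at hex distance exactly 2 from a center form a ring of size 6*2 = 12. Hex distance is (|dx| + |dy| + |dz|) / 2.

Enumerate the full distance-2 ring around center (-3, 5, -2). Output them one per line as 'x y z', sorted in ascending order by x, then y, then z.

Answer: -5 5 0
-5 6 -1
-5 7 -2
-4 4 0
-4 7 -3
-3 3 0
-3 7 -4
-2 3 -1
-2 6 -4
-1 3 -2
-1 4 -3
-1 5 -4

Derivation:
Walk ring at distance 2 from (-3, 5, -2):
Start at center + D4*2 = (-5, 5, 0)
  hex 0: (-5, 5, 0)
  hex 1: (-4, 4, 0)
  hex 2: (-3, 3, 0)
  hex 3: (-2, 3, -1)
  hex 4: (-1, 3, -2)
  hex 5: (-1, 4, -3)
  hex 6: (-1, 5, -4)
  hex 7: (-2, 6, -4)
  hex 8: (-3, 7, -4)
  hex 9: (-4, 7, -3)
  hex 10: (-5, 7, -2)
  hex 11: (-5, 6, -1)
Sorted: 12 hexes.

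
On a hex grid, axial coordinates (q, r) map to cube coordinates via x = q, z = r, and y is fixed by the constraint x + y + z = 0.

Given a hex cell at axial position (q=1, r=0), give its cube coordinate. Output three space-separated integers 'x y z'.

x = q = 1
z = r = 0
y = -x - z = -(1) - (0) = -1

Answer: 1 -1 0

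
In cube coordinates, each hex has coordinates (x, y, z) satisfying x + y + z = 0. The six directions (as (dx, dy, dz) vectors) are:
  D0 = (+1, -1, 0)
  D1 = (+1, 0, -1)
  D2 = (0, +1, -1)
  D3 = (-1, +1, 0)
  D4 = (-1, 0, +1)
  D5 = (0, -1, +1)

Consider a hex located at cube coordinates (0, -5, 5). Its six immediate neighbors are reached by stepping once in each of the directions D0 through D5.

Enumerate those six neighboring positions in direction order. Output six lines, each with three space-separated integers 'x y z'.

Answer: 1 -6 5
1 -5 4
0 -4 4
-1 -4 5
-1 -5 6
0 -6 6

Derivation:
Center: (0, -5, 5). Add each direction:
  D0: (0, -5, 5) + (1, -1, 0) = (1, -6, 5)
  D1: (0, -5, 5) + (1, 0, -1) = (1, -5, 4)
  D2: (0, -5, 5) + (0, 1, -1) = (0, -4, 4)
  D3: (0, -5, 5) + (-1, 1, 0) = (-1, -4, 5)
  D4: (0, -5, 5) + (-1, 0, 1) = (-1, -5, 6)
  D5: (0, -5, 5) + (0, -1, 1) = (0, -6, 6)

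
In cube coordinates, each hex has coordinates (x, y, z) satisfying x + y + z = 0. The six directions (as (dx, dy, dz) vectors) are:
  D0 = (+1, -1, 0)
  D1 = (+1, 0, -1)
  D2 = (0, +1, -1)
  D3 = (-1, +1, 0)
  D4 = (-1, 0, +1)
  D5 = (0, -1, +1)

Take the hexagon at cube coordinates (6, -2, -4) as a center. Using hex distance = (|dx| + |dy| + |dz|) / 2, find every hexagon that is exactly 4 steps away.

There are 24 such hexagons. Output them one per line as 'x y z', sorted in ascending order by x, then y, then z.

Walk ring at distance 4 from (6, -2, -4):
Start at center + D4*4 = (2, -2, 0)
  hex 0: (2, -2, 0)
  hex 1: (3, -3, 0)
  hex 2: (4, -4, 0)
  hex 3: (5, -5, 0)
  hex 4: (6, -6, 0)
  hex 5: (7, -6, -1)
  hex 6: (8, -6, -2)
  hex 7: (9, -6, -3)
  hex 8: (10, -6, -4)
  hex 9: (10, -5, -5)
  hex 10: (10, -4, -6)
  hex 11: (10, -3, -7)
  hex 12: (10, -2, -8)
  hex 13: (9, -1, -8)
  hex 14: (8, 0, -8)
  hex 15: (7, 1, -8)
  hex 16: (6, 2, -8)
  hex 17: (5, 2, -7)
  hex 18: (4, 2, -6)
  hex 19: (3, 2, -5)
  hex 20: (2, 2, -4)
  hex 21: (2, 1, -3)
  hex 22: (2, 0, -2)
  hex 23: (2, -1, -1)
Sorted: 24 hexes.

Answer: 2 -2 0
2 -1 -1
2 0 -2
2 1 -3
2 2 -4
3 -3 0
3 2 -5
4 -4 0
4 2 -6
5 -5 0
5 2 -7
6 -6 0
6 2 -8
7 -6 -1
7 1 -8
8 -6 -2
8 0 -8
9 -6 -3
9 -1 -8
10 -6 -4
10 -5 -5
10 -4 -6
10 -3 -7
10 -2 -8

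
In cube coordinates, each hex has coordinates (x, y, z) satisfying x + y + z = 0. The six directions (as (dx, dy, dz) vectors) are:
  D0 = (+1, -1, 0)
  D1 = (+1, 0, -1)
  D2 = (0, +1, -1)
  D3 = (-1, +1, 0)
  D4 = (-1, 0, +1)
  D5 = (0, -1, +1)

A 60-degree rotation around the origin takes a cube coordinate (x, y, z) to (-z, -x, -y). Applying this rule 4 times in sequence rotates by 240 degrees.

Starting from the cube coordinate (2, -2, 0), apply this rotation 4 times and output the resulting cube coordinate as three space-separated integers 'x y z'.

Answer: 0 2 -2

Derivation:
Start: (2, -2, 0)
Step 1: (2, -2, 0) -> (-(0), -(2), -(-2)) = (0, -2, 2)
Step 2: (0, -2, 2) -> (-(2), -(0), -(-2)) = (-2, 0, 2)
Step 3: (-2, 0, 2) -> (-(2), -(-2), -(0)) = (-2, 2, 0)
Step 4: (-2, 2, 0) -> (-(0), -(-2), -(2)) = (0, 2, -2)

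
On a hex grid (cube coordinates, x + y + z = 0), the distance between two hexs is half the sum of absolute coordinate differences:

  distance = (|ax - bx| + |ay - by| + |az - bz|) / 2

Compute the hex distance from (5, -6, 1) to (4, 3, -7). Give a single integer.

|ax - bx| = |5 - 4| = 1
|ay - by| = |-6 - 3| = 9
|az - bz| = |1 - (-7)| = 8
distance = (1 + 9 + 8) / 2 = 18 / 2 = 9

Answer: 9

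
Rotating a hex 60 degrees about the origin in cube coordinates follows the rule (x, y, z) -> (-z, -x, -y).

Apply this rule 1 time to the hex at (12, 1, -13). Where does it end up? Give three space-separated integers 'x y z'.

Start: (12, 1, -13)
Step 1: (12, 1, -13) -> (-(-13), -(12), -(1)) = (13, -12, -1)

Answer: 13 -12 -1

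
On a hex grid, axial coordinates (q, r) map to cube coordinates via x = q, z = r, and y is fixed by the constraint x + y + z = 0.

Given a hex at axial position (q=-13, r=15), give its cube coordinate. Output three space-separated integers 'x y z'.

x = q = -13
z = r = 15
y = -x - z = -(-13) - (15) = -2

Answer: -13 -2 15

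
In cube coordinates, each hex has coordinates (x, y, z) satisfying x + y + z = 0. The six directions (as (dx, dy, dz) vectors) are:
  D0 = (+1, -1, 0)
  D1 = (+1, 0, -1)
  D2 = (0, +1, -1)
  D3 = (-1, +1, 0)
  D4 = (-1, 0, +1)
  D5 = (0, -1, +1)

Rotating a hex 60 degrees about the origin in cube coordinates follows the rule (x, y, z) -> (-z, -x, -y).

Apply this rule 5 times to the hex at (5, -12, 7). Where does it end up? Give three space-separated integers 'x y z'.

Start: (5, -12, 7)
Step 1: (5, -12, 7) -> (-(7), -(5), -(-12)) = (-7, -5, 12)
Step 2: (-7, -5, 12) -> (-(12), -(-7), -(-5)) = (-12, 7, 5)
Step 3: (-12, 7, 5) -> (-(5), -(-12), -(7)) = (-5, 12, -7)
Step 4: (-5, 12, -7) -> (-(-7), -(-5), -(12)) = (7, 5, -12)
Step 5: (7, 5, -12) -> (-(-12), -(7), -(5)) = (12, -7, -5)

Answer: 12 -7 -5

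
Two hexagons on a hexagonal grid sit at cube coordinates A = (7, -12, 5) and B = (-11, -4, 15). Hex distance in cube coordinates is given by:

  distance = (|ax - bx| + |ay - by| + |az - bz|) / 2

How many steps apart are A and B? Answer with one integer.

|ax - bx| = |7 - (-11)| = 18
|ay - by| = |-12 - (-4)| = 8
|az - bz| = |5 - 15| = 10
distance = (18 + 8 + 10) / 2 = 36 / 2 = 18

Answer: 18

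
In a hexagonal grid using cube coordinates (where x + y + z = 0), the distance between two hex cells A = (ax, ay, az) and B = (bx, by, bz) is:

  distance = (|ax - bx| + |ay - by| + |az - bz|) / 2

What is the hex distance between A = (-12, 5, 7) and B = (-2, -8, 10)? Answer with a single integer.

Answer: 13

Derivation:
|ax - bx| = |-12 - (-2)| = 10
|ay - by| = |5 - (-8)| = 13
|az - bz| = |7 - 10| = 3
distance = (10 + 13 + 3) / 2 = 26 / 2 = 13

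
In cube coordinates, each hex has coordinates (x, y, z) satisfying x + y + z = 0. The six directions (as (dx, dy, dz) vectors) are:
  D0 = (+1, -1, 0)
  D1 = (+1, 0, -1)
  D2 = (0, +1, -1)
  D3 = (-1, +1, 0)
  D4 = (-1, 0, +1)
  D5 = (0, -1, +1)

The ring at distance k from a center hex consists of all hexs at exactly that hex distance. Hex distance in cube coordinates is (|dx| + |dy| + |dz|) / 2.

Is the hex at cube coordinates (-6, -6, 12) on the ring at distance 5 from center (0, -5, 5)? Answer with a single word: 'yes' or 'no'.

|px - cx| = |-6 - 0| = 6
|py - cy| = |-6 - (-5)| = 1
|pz - cz| = |12 - 5| = 7
distance = (6+1+7)/2 = 14/2 = 7
radius = 5; distance != radius -> no

Answer: no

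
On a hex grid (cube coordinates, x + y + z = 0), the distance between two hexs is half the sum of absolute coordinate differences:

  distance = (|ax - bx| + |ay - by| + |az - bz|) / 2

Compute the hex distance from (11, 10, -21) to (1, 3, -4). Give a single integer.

|ax - bx| = |11 - 1| = 10
|ay - by| = |10 - 3| = 7
|az - bz| = |-21 - (-4)| = 17
distance = (10 + 7 + 17) / 2 = 34 / 2 = 17

Answer: 17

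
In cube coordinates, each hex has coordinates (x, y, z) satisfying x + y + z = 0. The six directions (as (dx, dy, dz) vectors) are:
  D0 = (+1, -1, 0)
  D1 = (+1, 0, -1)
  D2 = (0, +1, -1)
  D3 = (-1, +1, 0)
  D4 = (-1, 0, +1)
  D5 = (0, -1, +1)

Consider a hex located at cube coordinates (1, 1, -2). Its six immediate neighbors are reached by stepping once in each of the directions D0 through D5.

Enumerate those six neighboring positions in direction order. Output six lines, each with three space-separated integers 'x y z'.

Center: (1, 1, -2). Add each direction:
  D0: (1, 1, -2) + (1, -1, 0) = (2, 0, -2)
  D1: (1, 1, -2) + (1, 0, -1) = (2, 1, -3)
  D2: (1, 1, -2) + (0, 1, -1) = (1, 2, -3)
  D3: (1, 1, -2) + (-1, 1, 0) = (0, 2, -2)
  D4: (1, 1, -2) + (-1, 0, 1) = (0, 1, -1)
  D5: (1, 1, -2) + (0, -1, 1) = (1, 0, -1)

Answer: 2 0 -2
2 1 -3
1 2 -3
0 2 -2
0 1 -1
1 0 -1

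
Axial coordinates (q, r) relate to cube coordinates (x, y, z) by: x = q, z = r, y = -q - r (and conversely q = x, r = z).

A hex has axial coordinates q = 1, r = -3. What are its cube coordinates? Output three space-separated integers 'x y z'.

Answer: 1 2 -3

Derivation:
x = q = 1
z = r = -3
y = -x - z = -(1) - (-3) = 2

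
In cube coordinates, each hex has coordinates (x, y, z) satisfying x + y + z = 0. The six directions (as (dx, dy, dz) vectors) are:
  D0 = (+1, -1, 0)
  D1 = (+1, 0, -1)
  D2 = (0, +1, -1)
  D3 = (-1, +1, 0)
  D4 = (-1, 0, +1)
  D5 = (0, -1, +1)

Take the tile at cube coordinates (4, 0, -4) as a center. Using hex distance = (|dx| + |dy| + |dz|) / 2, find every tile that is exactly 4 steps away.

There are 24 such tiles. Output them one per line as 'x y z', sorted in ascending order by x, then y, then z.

Walk ring at distance 4 from (4, 0, -4):
Start at center + D4*4 = (0, 0, 0)
  hex 0: (0, 0, 0)
  hex 1: (1, -1, 0)
  hex 2: (2, -2, 0)
  hex 3: (3, -3, 0)
  hex 4: (4, -4, 0)
  hex 5: (5, -4, -1)
  hex 6: (6, -4, -2)
  hex 7: (7, -4, -3)
  hex 8: (8, -4, -4)
  hex 9: (8, -3, -5)
  hex 10: (8, -2, -6)
  hex 11: (8, -1, -7)
  hex 12: (8, 0, -8)
  hex 13: (7, 1, -8)
  hex 14: (6, 2, -8)
  hex 15: (5, 3, -8)
  hex 16: (4, 4, -8)
  hex 17: (3, 4, -7)
  hex 18: (2, 4, -6)
  hex 19: (1, 4, -5)
  hex 20: (0, 4, -4)
  hex 21: (0, 3, -3)
  hex 22: (0, 2, -2)
  hex 23: (0, 1, -1)
Sorted: 24 hexes.

Answer: 0 0 0
0 1 -1
0 2 -2
0 3 -3
0 4 -4
1 -1 0
1 4 -5
2 -2 0
2 4 -6
3 -3 0
3 4 -7
4 -4 0
4 4 -8
5 -4 -1
5 3 -8
6 -4 -2
6 2 -8
7 -4 -3
7 1 -8
8 -4 -4
8 -3 -5
8 -2 -6
8 -1 -7
8 0 -8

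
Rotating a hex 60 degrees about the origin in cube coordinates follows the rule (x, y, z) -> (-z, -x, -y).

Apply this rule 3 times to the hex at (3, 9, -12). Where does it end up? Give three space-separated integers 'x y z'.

Answer: -3 -9 12

Derivation:
Start: (3, 9, -12)
Step 1: (3, 9, -12) -> (-(-12), -(3), -(9)) = (12, -3, -9)
Step 2: (12, -3, -9) -> (-(-9), -(12), -(-3)) = (9, -12, 3)
Step 3: (9, -12, 3) -> (-(3), -(9), -(-12)) = (-3, -9, 12)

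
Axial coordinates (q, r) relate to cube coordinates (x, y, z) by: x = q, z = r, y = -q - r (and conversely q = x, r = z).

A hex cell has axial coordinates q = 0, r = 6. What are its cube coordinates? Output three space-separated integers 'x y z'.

x = q = 0
z = r = 6
y = -x - z = -(0) - (6) = -6

Answer: 0 -6 6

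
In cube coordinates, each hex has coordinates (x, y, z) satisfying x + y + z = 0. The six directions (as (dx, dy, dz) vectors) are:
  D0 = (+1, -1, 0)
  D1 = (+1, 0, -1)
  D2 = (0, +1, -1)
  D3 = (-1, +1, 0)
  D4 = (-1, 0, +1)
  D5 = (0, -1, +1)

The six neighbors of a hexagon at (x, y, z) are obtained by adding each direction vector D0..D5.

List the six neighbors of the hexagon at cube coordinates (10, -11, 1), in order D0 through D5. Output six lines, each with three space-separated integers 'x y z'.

Answer: 11 -12 1
11 -11 0
10 -10 0
9 -10 1
9 -11 2
10 -12 2

Derivation:
Center: (10, -11, 1). Add each direction:
  D0: (10, -11, 1) + (1, -1, 0) = (11, -12, 1)
  D1: (10, -11, 1) + (1, 0, -1) = (11, -11, 0)
  D2: (10, -11, 1) + (0, 1, -1) = (10, -10, 0)
  D3: (10, -11, 1) + (-1, 1, 0) = (9, -10, 1)
  D4: (10, -11, 1) + (-1, 0, 1) = (9, -11, 2)
  D5: (10, -11, 1) + (0, -1, 1) = (10, -12, 2)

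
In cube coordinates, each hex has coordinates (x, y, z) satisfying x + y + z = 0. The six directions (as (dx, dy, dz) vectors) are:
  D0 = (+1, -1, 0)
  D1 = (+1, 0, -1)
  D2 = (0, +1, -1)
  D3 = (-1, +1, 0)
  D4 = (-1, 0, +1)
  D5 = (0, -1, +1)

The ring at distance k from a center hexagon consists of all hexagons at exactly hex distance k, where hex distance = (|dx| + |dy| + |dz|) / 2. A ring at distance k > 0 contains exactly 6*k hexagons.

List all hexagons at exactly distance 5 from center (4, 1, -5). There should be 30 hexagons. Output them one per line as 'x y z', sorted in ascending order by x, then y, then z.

Walk ring at distance 5 from (4, 1, -5):
Start at center + D4*5 = (-1, 1, 0)
  hex 0: (-1, 1, 0)
  hex 1: (0, 0, 0)
  hex 2: (1, -1, 0)
  hex 3: (2, -2, 0)
  hex 4: (3, -3, 0)
  hex 5: (4, -4, 0)
  hex 6: (5, -4, -1)
  hex 7: (6, -4, -2)
  hex 8: (7, -4, -3)
  hex 9: (8, -4, -4)
  hex 10: (9, -4, -5)
  hex 11: (9, -3, -6)
  hex 12: (9, -2, -7)
  hex 13: (9, -1, -8)
  hex 14: (9, 0, -9)
  hex 15: (9, 1, -10)
  hex 16: (8, 2, -10)
  hex 17: (7, 3, -10)
  hex 18: (6, 4, -10)
  hex 19: (5, 5, -10)
  hex 20: (4, 6, -10)
  hex 21: (3, 6, -9)
  hex 22: (2, 6, -8)
  hex 23: (1, 6, -7)
  hex 24: (0, 6, -6)
  hex 25: (-1, 6, -5)
  hex 26: (-1, 5, -4)
  hex 27: (-1, 4, -3)
  hex 28: (-1, 3, -2)
  hex 29: (-1, 2, -1)
Sorted: 30 hexes.

Answer: -1 1 0
-1 2 -1
-1 3 -2
-1 4 -3
-1 5 -4
-1 6 -5
0 0 0
0 6 -6
1 -1 0
1 6 -7
2 -2 0
2 6 -8
3 -3 0
3 6 -9
4 -4 0
4 6 -10
5 -4 -1
5 5 -10
6 -4 -2
6 4 -10
7 -4 -3
7 3 -10
8 -4 -4
8 2 -10
9 -4 -5
9 -3 -6
9 -2 -7
9 -1 -8
9 0 -9
9 1 -10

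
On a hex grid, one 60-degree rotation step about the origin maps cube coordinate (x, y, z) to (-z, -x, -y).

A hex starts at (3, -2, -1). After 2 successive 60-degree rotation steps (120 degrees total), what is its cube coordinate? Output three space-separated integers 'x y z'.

Start: (3, -2, -1)
Step 1: (3, -2, -1) -> (-(-1), -(3), -(-2)) = (1, -3, 2)
Step 2: (1, -3, 2) -> (-(2), -(1), -(-3)) = (-2, -1, 3)

Answer: -2 -1 3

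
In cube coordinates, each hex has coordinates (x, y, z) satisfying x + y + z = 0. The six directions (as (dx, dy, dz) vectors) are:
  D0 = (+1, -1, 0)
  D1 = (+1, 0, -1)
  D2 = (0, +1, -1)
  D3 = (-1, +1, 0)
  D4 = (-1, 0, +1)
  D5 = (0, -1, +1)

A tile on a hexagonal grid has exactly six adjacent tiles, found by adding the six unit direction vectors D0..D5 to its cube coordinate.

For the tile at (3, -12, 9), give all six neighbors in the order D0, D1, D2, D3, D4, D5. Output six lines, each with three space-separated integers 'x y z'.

Answer: 4 -13 9
4 -12 8
3 -11 8
2 -11 9
2 -12 10
3 -13 10

Derivation:
Center: (3, -12, 9). Add each direction:
  D0: (3, -12, 9) + (1, -1, 0) = (4, -13, 9)
  D1: (3, -12, 9) + (1, 0, -1) = (4, -12, 8)
  D2: (3, -12, 9) + (0, 1, -1) = (3, -11, 8)
  D3: (3, -12, 9) + (-1, 1, 0) = (2, -11, 9)
  D4: (3, -12, 9) + (-1, 0, 1) = (2, -12, 10)
  D5: (3, -12, 9) + (0, -1, 1) = (3, -13, 10)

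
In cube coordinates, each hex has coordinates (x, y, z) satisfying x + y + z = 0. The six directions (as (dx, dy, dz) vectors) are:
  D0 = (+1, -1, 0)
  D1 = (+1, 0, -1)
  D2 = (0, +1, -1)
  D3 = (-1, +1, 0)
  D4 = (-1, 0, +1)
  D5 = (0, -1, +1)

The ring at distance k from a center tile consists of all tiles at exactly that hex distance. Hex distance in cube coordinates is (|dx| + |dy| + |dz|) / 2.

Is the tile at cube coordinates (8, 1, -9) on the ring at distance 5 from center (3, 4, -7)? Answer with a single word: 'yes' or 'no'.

|px - cx| = |8 - 3| = 5
|py - cy| = |1 - 4| = 3
|pz - cz| = |-9 - (-7)| = 2
distance = (5+3+2)/2 = 10/2 = 5
radius = 5; distance == radius -> yes

Answer: yes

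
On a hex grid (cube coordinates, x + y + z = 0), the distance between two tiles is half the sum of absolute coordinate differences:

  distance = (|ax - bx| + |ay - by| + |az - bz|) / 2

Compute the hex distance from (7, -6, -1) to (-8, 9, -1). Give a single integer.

Answer: 15

Derivation:
|ax - bx| = |7 - (-8)| = 15
|ay - by| = |-6 - 9| = 15
|az - bz| = |-1 - (-1)| = 0
distance = (15 + 15 + 0) / 2 = 30 / 2 = 15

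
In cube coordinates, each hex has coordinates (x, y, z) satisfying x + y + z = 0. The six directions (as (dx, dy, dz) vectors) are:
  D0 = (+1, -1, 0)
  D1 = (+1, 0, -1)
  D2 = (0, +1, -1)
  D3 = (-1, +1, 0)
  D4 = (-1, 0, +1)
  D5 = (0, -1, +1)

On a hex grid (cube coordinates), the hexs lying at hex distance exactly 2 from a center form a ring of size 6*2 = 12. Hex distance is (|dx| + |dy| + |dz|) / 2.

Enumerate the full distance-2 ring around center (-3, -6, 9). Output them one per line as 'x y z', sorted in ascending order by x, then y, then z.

Answer: -5 -6 11
-5 -5 10
-5 -4 9
-4 -7 11
-4 -4 8
-3 -8 11
-3 -4 7
-2 -8 10
-2 -5 7
-1 -8 9
-1 -7 8
-1 -6 7

Derivation:
Walk ring at distance 2 from (-3, -6, 9):
Start at center + D4*2 = (-5, -6, 11)
  hex 0: (-5, -6, 11)
  hex 1: (-4, -7, 11)
  hex 2: (-3, -8, 11)
  hex 3: (-2, -8, 10)
  hex 4: (-1, -8, 9)
  hex 5: (-1, -7, 8)
  hex 6: (-1, -6, 7)
  hex 7: (-2, -5, 7)
  hex 8: (-3, -4, 7)
  hex 9: (-4, -4, 8)
  hex 10: (-5, -4, 9)
  hex 11: (-5, -5, 10)
Sorted: 12 hexes.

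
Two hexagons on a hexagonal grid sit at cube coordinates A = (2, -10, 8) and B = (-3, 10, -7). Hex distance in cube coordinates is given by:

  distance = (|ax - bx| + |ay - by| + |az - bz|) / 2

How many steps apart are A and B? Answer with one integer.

Answer: 20

Derivation:
|ax - bx| = |2 - (-3)| = 5
|ay - by| = |-10 - 10| = 20
|az - bz| = |8 - (-7)| = 15
distance = (5 + 20 + 15) / 2 = 40 / 2 = 20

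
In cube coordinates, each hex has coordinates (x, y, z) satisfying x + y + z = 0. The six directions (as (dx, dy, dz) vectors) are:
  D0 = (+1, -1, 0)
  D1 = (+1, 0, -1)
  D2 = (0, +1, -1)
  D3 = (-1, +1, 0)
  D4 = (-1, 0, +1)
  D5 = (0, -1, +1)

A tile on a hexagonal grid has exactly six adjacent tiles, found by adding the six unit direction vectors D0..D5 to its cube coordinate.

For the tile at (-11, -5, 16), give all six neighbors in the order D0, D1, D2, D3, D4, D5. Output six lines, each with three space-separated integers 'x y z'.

Answer: -10 -6 16
-10 -5 15
-11 -4 15
-12 -4 16
-12 -5 17
-11 -6 17

Derivation:
Center: (-11, -5, 16). Add each direction:
  D0: (-11, -5, 16) + (1, -1, 0) = (-10, -6, 16)
  D1: (-11, -5, 16) + (1, 0, -1) = (-10, -5, 15)
  D2: (-11, -5, 16) + (0, 1, -1) = (-11, -4, 15)
  D3: (-11, -5, 16) + (-1, 1, 0) = (-12, -4, 16)
  D4: (-11, -5, 16) + (-1, 0, 1) = (-12, -5, 17)
  D5: (-11, -5, 16) + (0, -1, 1) = (-11, -6, 17)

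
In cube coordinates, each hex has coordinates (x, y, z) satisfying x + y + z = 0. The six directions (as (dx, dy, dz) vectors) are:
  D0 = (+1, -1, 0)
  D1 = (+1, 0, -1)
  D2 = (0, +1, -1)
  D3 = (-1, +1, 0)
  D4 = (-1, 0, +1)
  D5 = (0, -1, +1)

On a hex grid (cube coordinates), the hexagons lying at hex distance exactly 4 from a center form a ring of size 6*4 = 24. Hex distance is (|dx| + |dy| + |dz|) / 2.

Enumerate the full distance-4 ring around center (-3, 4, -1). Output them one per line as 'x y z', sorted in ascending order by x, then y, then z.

Answer: -7 4 3
-7 5 2
-7 6 1
-7 7 0
-7 8 -1
-6 3 3
-6 8 -2
-5 2 3
-5 8 -3
-4 1 3
-4 8 -4
-3 0 3
-3 8 -5
-2 0 2
-2 7 -5
-1 0 1
-1 6 -5
0 0 0
0 5 -5
1 0 -1
1 1 -2
1 2 -3
1 3 -4
1 4 -5

Derivation:
Walk ring at distance 4 from (-3, 4, -1):
Start at center + D4*4 = (-7, 4, 3)
  hex 0: (-7, 4, 3)
  hex 1: (-6, 3, 3)
  hex 2: (-5, 2, 3)
  hex 3: (-4, 1, 3)
  hex 4: (-3, 0, 3)
  hex 5: (-2, 0, 2)
  hex 6: (-1, 0, 1)
  hex 7: (0, 0, 0)
  hex 8: (1, 0, -1)
  hex 9: (1, 1, -2)
  hex 10: (1, 2, -3)
  hex 11: (1, 3, -4)
  hex 12: (1, 4, -5)
  hex 13: (0, 5, -5)
  hex 14: (-1, 6, -5)
  hex 15: (-2, 7, -5)
  hex 16: (-3, 8, -5)
  hex 17: (-4, 8, -4)
  hex 18: (-5, 8, -3)
  hex 19: (-6, 8, -2)
  hex 20: (-7, 8, -1)
  hex 21: (-7, 7, 0)
  hex 22: (-7, 6, 1)
  hex 23: (-7, 5, 2)
Sorted: 24 hexes.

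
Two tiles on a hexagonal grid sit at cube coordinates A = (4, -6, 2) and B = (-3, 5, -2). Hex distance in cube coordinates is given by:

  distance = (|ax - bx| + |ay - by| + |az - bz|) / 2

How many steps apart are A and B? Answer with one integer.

|ax - bx| = |4 - (-3)| = 7
|ay - by| = |-6 - 5| = 11
|az - bz| = |2 - (-2)| = 4
distance = (7 + 11 + 4) / 2 = 22 / 2 = 11

Answer: 11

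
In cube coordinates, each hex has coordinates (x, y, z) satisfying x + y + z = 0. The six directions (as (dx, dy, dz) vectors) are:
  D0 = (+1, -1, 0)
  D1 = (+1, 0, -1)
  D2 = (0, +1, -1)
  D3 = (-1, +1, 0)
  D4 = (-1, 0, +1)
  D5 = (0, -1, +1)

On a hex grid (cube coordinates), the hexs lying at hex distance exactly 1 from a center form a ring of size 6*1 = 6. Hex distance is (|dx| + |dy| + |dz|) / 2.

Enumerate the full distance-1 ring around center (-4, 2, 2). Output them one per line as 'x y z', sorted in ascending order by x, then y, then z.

Answer: -5 2 3
-5 3 2
-4 1 3
-4 3 1
-3 1 2
-3 2 1

Derivation:
Walk ring at distance 1 from (-4, 2, 2):
Start at center + D4*1 = (-5, 2, 3)
  hex 0: (-5, 2, 3)
  hex 1: (-4, 1, 3)
  hex 2: (-3, 1, 2)
  hex 3: (-3, 2, 1)
  hex 4: (-4, 3, 1)
  hex 5: (-5, 3, 2)
Sorted: 6 hexes.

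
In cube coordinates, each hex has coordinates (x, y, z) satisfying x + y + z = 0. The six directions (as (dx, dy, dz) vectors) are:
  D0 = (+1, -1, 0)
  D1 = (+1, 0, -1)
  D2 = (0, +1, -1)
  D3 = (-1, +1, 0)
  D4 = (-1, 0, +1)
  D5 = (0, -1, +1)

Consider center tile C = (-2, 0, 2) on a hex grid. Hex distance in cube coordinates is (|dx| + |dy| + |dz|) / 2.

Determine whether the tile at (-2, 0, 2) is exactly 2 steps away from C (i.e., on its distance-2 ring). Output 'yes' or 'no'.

Answer: no

Derivation:
|px - cx| = |-2 - (-2)| = 0
|py - cy| = |0 - 0| = 0
|pz - cz| = |2 - 2| = 0
distance = (0+0+0)/2 = 0/2 = 0
radius = 2; distance != radius -> no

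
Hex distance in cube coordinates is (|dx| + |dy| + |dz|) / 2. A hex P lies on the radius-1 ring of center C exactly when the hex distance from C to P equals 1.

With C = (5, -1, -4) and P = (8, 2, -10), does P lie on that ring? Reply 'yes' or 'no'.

|px - cx| = |8 - 5| = 3
|py - cy| = |2 - (-1)| = 3
|pz - cz| = |-10 - (-4)| = 6
distance = (3+3+6)/2 = 12/2 = 6
radius = 1; distance != radius -> no

Answer: no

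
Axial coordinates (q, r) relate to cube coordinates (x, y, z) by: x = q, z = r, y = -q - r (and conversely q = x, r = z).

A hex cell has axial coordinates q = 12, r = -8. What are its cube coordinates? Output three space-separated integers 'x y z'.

Answer: 12 -4 -8

Derivation:
x = q = 12
z = r = -8
y = -x - z = -(12) - (-8) = -4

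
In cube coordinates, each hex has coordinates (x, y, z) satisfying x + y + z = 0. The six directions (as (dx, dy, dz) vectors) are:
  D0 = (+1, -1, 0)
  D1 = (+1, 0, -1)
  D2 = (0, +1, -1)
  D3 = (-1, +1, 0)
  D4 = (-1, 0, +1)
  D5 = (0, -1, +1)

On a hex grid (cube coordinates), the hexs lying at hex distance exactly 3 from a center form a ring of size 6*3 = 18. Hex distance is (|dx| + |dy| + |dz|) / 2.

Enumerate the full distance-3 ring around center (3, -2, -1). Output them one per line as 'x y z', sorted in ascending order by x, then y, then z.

Answer: 0 -2 2
0 -1 1
0 0 0
0 1 -1
1 -3 2
1 1 -2
2 -4 2
2 1 -3
3 -5 2
3 1 -4
4 -5 1
4 0 -4
5 -5 0
5 -1 -4
6 -5 -1
6 -4 -2
6 -3 -3
6 -2 -4

Derivation:
Walk ring at distance 3 from (3, -2, -1):
Start at center + D4*3 = (0, -2, 2)
  hex 0: (0, -2, 2)
  hex 1: (1, -3, 2)
  hex 2: (2, -4, 2)
  hex 3: (3, -5, 2)
  hex 4: (4, -5, 1)
  hex 5: (5, -5, 0)
  hex 6: (6, -5, -1)
  hex 7: (6, -4, -2)
  hex 8: (6, -3, -3)
  hex 9: (6, -2, -4)
  hex 10: (5, -1, -4)
  hex 11: (4, 0, -4)
  hex 12: (3, 1, -4)
  hex 13: (2, 1, -3)
  hex 14: (1, 1, -2)
  hex 15: (0, 1, -1)
  hex 16: (0, 0, 0)
  hex 17: (0, -1, 1)
Sorted: 18 hexes.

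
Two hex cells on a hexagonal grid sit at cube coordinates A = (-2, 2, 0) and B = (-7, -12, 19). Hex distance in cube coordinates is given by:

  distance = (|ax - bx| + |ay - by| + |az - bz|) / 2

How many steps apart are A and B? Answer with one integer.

Answer: 19

Derivation:
|ax - bx| = |-2 - (-7)| = 5
|ay - by| = |2 - (-12)| = 14
|az - bz| = |0 - 19| = 19
distance = (5 + 14 + 19) / 2 = 38 / 2 = 19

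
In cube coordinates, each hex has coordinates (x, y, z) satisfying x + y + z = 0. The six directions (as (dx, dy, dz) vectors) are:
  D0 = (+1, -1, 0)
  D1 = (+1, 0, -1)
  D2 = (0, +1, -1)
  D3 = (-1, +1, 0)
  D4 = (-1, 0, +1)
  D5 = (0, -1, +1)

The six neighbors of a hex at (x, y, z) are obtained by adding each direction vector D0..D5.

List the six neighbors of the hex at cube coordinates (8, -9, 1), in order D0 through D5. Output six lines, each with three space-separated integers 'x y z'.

Center: (8, -9, 1). Add each direction:
  D0: (8, -9, 1) + (1, -1, 0) = (9, -10, 1)
  D1: (8, -9, 1) + (1, 0, -1) = (9, -9, 0)
  D2: (8, -9, 1) + (0, 1, -1) = (8, -8, 0)
  D3: (8, -9, 1) + (-1, 1, 0) = (7, -8, 1)
  D4: (8, -9, 1) + (-1, 0, 1) = (7, -9, 2)
  D5: (8, -9, 1) + (0, -1, 1) = (8, -10, 2)

Answer: 9 -10 1
9 -9 0
8 -8 0
7 -8 1
7 -9 2
8 -10 2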